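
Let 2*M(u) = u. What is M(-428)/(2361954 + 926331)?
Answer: -214/3288285 ≈ -6.5080e-5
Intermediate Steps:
M(u) = u/2
M(-428)/(2361954 + 926331) = ((½)*(-428))/(2361954 + 926331) = -214/3288285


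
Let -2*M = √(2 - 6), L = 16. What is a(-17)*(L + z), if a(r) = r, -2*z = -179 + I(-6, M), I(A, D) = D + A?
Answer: -3689/2 - 17*I/2 ≈ -1844.5 - 8.5*I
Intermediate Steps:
M = -I (M = -√(2 - 6)/2 = -I ≈ -1.0*I)
I(A, D) = A + D
z = 185/2 + I/2 (z = -(-179 + (-6 - I))/2 = -(-185 - I)/2 = 185/2 + I/2 ≈ 92.5 + 0.5*I)
a(-17)*(L + z) = -17*(16 + (185/2 + I/2)) = -17*(217/2 + I/2) = -3689/2 - 17*I/2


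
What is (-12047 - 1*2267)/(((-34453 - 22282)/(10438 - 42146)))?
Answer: -453868312/56735 ≈ -7999.8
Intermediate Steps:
(-12047 - 1*2267)/(((-34453 - 22282)/(10438 - 42146))) = (-12047 - 2267)/((-56735/(-31708))) = -14314/((-56735*(-1/31708))) = -14314/56735/31708 = -14314*31708/56735 = -453868312/56735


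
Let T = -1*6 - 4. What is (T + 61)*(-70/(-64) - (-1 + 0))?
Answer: 3417/32 ≈ 106.78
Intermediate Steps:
T = -10 (T = -6 - 4 = -10)
(T + 61)*(-70/(-64) - (-1 + 0)) = (-10 + 61)*(-70/(-64) - (-1 + 0)) = 51*(-70*(-1/64) - 1*(-1)) = 51*(35/32 + 1) = 51*(67/32) = 3417/32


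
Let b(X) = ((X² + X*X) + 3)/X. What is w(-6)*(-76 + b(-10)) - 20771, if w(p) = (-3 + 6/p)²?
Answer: -111559/5 ≈ -22312.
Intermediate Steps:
b(X) = (3 + 2*X²)/X (b(X) = ((X² + X²) + 3)/X = (2*X² + 3)/X = (3 + 2*X²)/X)
w(-6)*(-76 + b(-10)) - 20771 = (9*(-2 - 6)²/(-6)²)*(-76 + (2*(-10) + 3/(-10))) - 20771 = (9*(1/36)*(-8)²)*(-76 + (-20 + 3*(-⅒))) - 20771 = (9*(1/36)*64)*(-76 + (-20 - 3/10)) - 20771 = 16*(-76 - 203/10) - 20771 = 16*(-963/10) - 20771 = -7704/5 - 20771 = -111559/5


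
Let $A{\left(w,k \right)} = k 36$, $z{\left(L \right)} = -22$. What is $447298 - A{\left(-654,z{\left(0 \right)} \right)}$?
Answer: $448090$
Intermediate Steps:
$A{\left(w,k \right)} = 36 k$
$447298 - A{\left(-654,z{\left(0 \right)} \right)} = 447298 - 36 \left(-22\right) = 447298 - -792 = 447298 + 792 = 448090$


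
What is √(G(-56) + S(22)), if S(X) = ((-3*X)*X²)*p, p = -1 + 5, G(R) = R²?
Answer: 4*I*√7790 ≈ 353.04*I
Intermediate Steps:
p = 4
S(X) = -12*X³ (S(X) = ((-3*X)*X²)*4 = -3*X³*4 = -12*X³)
√(G(-56) + S(22)) = √((-56)² - 12*22³) = √(3136 - 12*10648) = √(3136 - 127776) = √(-124640) = 4*I*√7790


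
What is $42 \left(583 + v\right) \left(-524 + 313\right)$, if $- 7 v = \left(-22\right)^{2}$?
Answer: $-4553802$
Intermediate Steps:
$v = - \frac{484}{7}$ ($v = - \frac{\left(-22\right)^{2}}{7} = \left(- \frac{1}{7}\right) 484 = - \frac{484}{7} \approx -69.143$)
$42 \left(583 + v\right) \left(-524 + 313\right) = 42 \left(583 - \frac{484}{7}\right) \left(-524 + 313\right) = 42 \cdot \frac{3597}{7} \left(-211\right) = 42 \left(- \frac{758967}{7}\right) = -4553802$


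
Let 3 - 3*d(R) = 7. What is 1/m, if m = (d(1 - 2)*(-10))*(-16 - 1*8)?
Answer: -1/320 ≈ -0.0031250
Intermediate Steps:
d(R) = -4/3 (d(R) = 1 - ⅓*7 = 1 - 7/3 = -4/3)
m = -320 (m = (-4/3*(-10))*(-16 - 1*8) = 40*(-16 - 8)/3 = (40/3)*(-24) = -320)
1/m = 1/(-320) = -1/320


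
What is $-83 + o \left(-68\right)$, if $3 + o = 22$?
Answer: $-1375$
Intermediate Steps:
$o = 19$ ($o = -3 + 22 = 19$)
$-83 + o \left(-68\right) = -83 + 19 \left(-68\right) = -83 - 1292 = -1375$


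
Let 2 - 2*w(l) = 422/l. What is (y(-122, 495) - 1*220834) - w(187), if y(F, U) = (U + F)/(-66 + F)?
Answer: -7763705343/35156 ≈ -2.2084e+5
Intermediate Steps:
y(F, U) = (F + U)/(-66 + F)
w(l) = 1 - 211/l
(y(-122, 495) - 1*220834) - w(187) = ((-122 + 495)/(-66 - 122) - 1*220834) - (-211 + 187)/187 = (373/(-188) - 220834) - (-24)/187 = (-1/188*373 - 220834) - 1*(-24/187) = (-373/188 - 220834) + 24/187 = -41517165/188 + 24/187 = -7763705343/35156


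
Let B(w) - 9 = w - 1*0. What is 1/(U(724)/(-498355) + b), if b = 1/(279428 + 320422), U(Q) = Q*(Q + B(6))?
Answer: -59787649350/64188169249 ≈ -0.93144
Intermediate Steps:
B(w) = 9 + w (B(w) = 9 + (w - 1*0) = 9 + (w + 0) = 9 + w)
U(Q) = Q*(15 + Q) (U(Q) = Q*(Q + (9 + 6)) = Q*(Q + 15) = Q*(15 + Q))
b = 1/599850 ≈ 1.6671e-6
1/(U(724)/(-498355) + b) = 1/((724*(15 + 724))/(-498355) + 1/599850) = 1/((724*739)*(-1/498355) + 1/599850) = 1/(535036*(-1/498355) + 1/599850) = 1/(-535036/498355 + 1/599850) = 1/(-64188169249/59787649350) = -59787649350/64188169249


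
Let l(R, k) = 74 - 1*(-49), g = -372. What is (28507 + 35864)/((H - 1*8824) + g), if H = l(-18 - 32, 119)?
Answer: -1497/211 ≈ -7.0948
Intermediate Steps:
l(R, k) = 123 (l(R, k) = 74 + 49 = 123)
H = 123
(28507 + 35864)/((H - 1*8824) + g) = (28507 + 35864)/((123 - 1*8824) - 372) = 64371/((123 - 8824) - 372) = 64371/(-8701 - 372) = 64371/(-9073) = 64371*(-1/9073) = -1497/211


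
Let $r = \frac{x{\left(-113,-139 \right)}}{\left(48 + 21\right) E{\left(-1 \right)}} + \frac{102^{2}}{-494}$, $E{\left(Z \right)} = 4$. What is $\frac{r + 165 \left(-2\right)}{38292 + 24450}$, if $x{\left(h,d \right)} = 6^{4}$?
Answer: $- \frac{327950}{59406217} \approx -0.0055205$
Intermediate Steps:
$x{\left(h,d \right)} = 1296$
$r = - \frac{92970}{5681}$ ($r = \frac{1296}{\left(48 + 21\right) 4} + \frac{102^{2}}{-494} = \frac{1296}{69 \cdot 4} + 10404 \left(- \frac{1}{494}\right) = \frac{1296}{276} - \frac{5202}{247} = 1296 \cdot \frac{1}{276} - \frac{5202}{247} = \frac{108}{23} - \frac{5202}{247} = - \frac{92970}{5681} \approx -16.365$)
$\frac{r + 165 \left(-2\right)}{38292 + 24450} = \frac{- \frac{92970}{5681} + 165 \left(-2\right)}{38292 + 24450} = \frac{- \frac{92970}{5681} - 330}{62742} = \left(- \frac{1967700}{5681}\right) \frac{1}{62742} = - \frac{327950}{59406217}$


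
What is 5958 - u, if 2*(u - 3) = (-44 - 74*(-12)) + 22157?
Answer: -11091/2 ≈ -5545.5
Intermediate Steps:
u = 23007/2 (u = 3 + ((-44 - 74*(-12)) + 22157)/2 = 3 + ((-44 + 888) + 22157)/2 = 3 + (844 + 22157)/2 = 3 + (1/2)*23001 = 3 + 23001/2 = 23007/2 ≈ 11504.)
5958 - u = 5958 - 1*23007/2 = 5958 - 23007/2 = -11091/2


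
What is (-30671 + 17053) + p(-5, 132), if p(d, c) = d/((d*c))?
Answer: -1797575/132 ≈ -13618.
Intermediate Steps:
p(d, c) = 1/c (p(d, c) = d/((c*d)) = d*(1/(c*d)) = 1/c)
(-30671 + 17053) + p(-5, 132) = (-30671 + 17053) + 1/132 = -13618 + 1/132 = -1797575/132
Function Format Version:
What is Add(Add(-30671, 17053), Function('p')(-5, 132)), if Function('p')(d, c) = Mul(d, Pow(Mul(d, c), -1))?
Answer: Rational(-1797575, 132) ≈ -13618.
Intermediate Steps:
Function('p')(d, c) = Pow(c, -1) (Function('p')(d, c) = Mul(d, Pow(Mul(c, d), -1)) = Mul(d, Mul(Pow(c, -1), Pow(d, -1))) = Pow(c, -1))
Add(Add(-30671, 17053), Function('p')(-5, 132)) = Add(Add(-30671, 17053), Pow(132, -1)) = Add(-13618, Rational(1, 132)) = Rational(-1797575, 132)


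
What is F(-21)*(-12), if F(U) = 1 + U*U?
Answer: -5304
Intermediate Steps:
F(U) = 1 + U²
F(-21)*(-12) = (1 + (-21)²)*(-12) = (1 + 441)*(-12) = 442*(-12) = -5304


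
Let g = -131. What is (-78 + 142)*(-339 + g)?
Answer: -30080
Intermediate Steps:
(-78 + 142)*(-339 + g) = (-78 + 142)*(-339 - 131) = 64*(-470) = -30080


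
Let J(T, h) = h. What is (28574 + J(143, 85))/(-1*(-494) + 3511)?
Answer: 9553/1335 ≈ 7.1558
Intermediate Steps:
(28574 + J(143, 85))/(-1*(-494) + 3511) = (28574 + 85)/(-1*(-494) + 3511) = 28659/(494 + 3511) = 28659/4005 = 28659*(1/4005) = 9553/1335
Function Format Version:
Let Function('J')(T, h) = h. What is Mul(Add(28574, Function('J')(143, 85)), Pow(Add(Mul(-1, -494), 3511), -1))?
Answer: Rational(9553, 1335) ≈ 7.1558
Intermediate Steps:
Mul(Add(28574, Function('J')(143, 85)), Pow(Add(Mul(-1, -494), 3511), -1)) = Mul(Add(28574, 85), Pow(Add(Mul(-1, -494), 3511), -1)) = Mul(28659, Pow(Add(494, 3511), -1)) = Mul(28659, Pow(4005, -1)) = Mul(28659, Rational(1, 4005)) = Rational(9553, 1335)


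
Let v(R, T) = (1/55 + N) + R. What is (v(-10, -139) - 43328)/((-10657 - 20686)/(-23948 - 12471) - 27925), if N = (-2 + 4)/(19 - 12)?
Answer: 202550496149/130511051440 ≈ 1.5520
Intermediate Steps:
N = 2/7 ≈ 0.28571
v(R, T) = 117/385 + R (v(R, T) = (1/55 + 2/7) + R = 117/385 + R)
(v(-10, -139) - 43328)/((-10657 - 20686)/(-23948 - 12471) - 27925) = ((117/385 - 10) - 43328)/((-10657 - 20686)/(-23948 - 12471) - 27925) = (-3733/385 - 43328)/(-31343/(-36419) - 27925) = -16685013/(385*(-31343*(-1/36419) - 27925)) = -16685013/(385*(31343/36419 - 27925)) = -16685013/(385*(-1016969232/36419)) = -16685013/385*(-36419/1016969232) = 202550496149/130511051440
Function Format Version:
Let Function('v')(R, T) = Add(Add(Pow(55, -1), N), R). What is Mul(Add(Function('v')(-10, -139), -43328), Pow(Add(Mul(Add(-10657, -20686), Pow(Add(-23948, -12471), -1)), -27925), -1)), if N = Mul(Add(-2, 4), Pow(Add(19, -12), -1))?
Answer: Rational(202550496149, 130511051440) ≈ 1.5520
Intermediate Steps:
N = Rational(2, 7) (N = Mul(2, Pow(7, -1)) = Mul(2, Rational(1, 7)) = Rational(2, 7) ≈ 0.28571)
Function('v')(R, T) = Add(Rational(117, 385), R) (Function('v')(R, T) = Add(Add(Pow(55, -1), Rational(2, 7)), R) = Add(Add(Rational(1, 55), Rational(2, 7)), R) = Add(Rational(117, 385), R))
Mul(Add(Function('v')(-10, -139), -43328), Pow(Add(Mul(Add(-10657, -20686), Pow(Add(-23948, -12471), -1)), -27925), -1)) = Mul(Add(Add(Rational(117, 385), -10), -43328), Pow(Add(Mul(Add(-10657, -20686), Pow(Add(-23948, -12471), -1)), -27925), -1)) = Mul(Add(Rational(-3733, 385), -43328), Pow(Add(Mul(-31343, Pow(-36419, -1)), -27925), -1)) = Mul(Rational(-16685013, 385), Pow(Add(Mul(-31343, Rational(-1, 36419)), -27925), -1)) = Mul(Rational(-16685013, 385), Pow(Add(Rational(31343, 36419), -27925), -1)) = Mul(Rational(-16685013, 385), Pow(Rational(-1016969232, 36419), -1)) = Mul(Rational(-16685013, 385), Rational(-36419, 1016969232)) = Rational(202550496149, 130511051440)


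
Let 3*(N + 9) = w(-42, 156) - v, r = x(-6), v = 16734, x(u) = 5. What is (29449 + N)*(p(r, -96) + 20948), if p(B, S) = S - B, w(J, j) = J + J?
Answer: 496867398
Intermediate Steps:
w(J, j) = 2*J
r = 5
N = -5615 (N = -9 + (2*(-42) - 1*16734)/3 = -9 + (-84 - 16734)/3 = -9 + (⅓)*(-16818) = -9 - 5606 = -5615)
(29449 + N)*(p(r, -96) + 20948) = (29449 - 5615)*((-96 - 1*5) + 20948) = 23834*((-96 - 5) + 20948) = 23834*(-101 + 20948) = 23834*20847 = 496867398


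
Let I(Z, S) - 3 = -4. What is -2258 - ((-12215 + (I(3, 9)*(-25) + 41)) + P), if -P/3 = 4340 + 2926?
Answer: 31689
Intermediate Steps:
I(Z, S) = -1 (I(Z, S) = 3 - 4 = -1)
P = -21798 (P = -3*(4340 + 2926) = -3*7266 = -21798)
-2258 - ((-12215 + (I(3, 9)*(-25) + 41)) + P) = -2258 - ((-12215 + (-1*(-25) + 41)) - 21798) = -2258 - ((-12215 + (25 + 41)) - 21798) = -2258 - ((-12215 + 66) - 21798) = -2258 - (-12149 - 21798) = -2258 - 1*(-33947) = -2258 + 33947 = 31689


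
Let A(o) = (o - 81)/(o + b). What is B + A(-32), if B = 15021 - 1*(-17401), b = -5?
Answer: 1199727/37 ≈ 32425.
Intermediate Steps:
A(o) = (-81 + o)/(-5 + o) (A(o) = (o - 81)/(o - 5) = (-81 + o)/(-5 + o))
B = 32422 (B = 15021 + 17401 = 32422)
B + A(-32) = 32422 + (-81 - 32)/(-5 - 32) = 32422 - 113/(-37) = 32422 - 1/37*(-113) = 32422 + 113/37 = 1199727/37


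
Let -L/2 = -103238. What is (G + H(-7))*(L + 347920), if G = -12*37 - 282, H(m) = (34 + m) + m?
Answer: -391403576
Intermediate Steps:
L = 206476 (L = -2*(-103238) = 206476)
H(m) = 34 + 2*m
G = -726 (G = -444 - 282 = -726)
(G + H(-7))*(L + 347920) = (-726 + (34 + 2*(-7)))*(206476 + 347920) = (-726 + (34 - 14))*554396 = (-726 + 20)*554396 = -706*554396 = -391403576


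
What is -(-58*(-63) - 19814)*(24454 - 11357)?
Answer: 211647520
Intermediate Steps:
-(-58*(-63) - 19814)*(24454 - 11357) = -(3654 - 19814)*13097 = -(-16160)*13097 = -1*(-211647520) = 211647520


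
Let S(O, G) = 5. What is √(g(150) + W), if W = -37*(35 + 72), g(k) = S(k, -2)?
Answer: I*√3954 ≈ 62.881*I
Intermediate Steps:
g(k) = 5
W = -3959 (W = -37*107 = -3959)
√(g(150) + W) = √(5 - 3959) = √(-3954) = I*√3954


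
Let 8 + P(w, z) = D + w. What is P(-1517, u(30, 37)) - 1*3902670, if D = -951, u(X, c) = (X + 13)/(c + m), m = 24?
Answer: -3905146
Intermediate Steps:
u(X, c) = (13 + X)/(24 + c) (u(X, c) = (X + 13)/(c + 24) = (13 + X)/(24 + c))
P(w, z) = -959 + w (P(w, z) = -8 + (-951 + w) = -959 + w)
P(-1517, u(30, 37)) - 1*3902670 = (-959 - 1517) - 1*3902670 = -2476 - 3902670 = -3905146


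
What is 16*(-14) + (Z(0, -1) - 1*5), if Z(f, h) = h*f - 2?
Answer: -231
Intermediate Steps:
Z(f, h) = -2 + f*h (Z(f, h) = f*h - 2 = -2 + f*h)
16*(-14) + (Z(0, -1) - 1*5) = 16*(-14) + ((-2 + 0*(-1)) - 1*5) = -224 + ((-2 + 0) - 5) = -224 + (-2 - 5) = -224 - 7 = -231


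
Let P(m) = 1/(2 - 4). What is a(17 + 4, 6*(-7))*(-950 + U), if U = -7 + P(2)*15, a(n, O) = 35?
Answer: -67515/2 ≈ -33758.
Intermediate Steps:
P(m) = -½ (P(m) = 1/(-2) = -½)
U = -29/2 (U = -7 - ½*15 = -7 - 15/2 = -29/2 ≈ -14.500)
a(17 + 4, 6*(-7))*(-950 + U) = 35*(-950 - 29/2) = 35*(-1929/2) = -67515/2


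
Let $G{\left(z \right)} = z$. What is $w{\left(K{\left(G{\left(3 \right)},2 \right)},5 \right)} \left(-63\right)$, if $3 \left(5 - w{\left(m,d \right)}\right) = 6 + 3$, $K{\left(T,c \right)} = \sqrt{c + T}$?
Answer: $-126$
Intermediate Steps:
$K{\left(T,c \right)} = \sqrt{T + c}$
$w{\left(m,d \right)} = 2$ ($w{\left(m,d \right)} = 5 - \frac{6 + 3}{3} = 5 - 3 = 2$)
$w{\left(K{\left(G{\left(3 \right)},2 \right)},5 \right)} \left(-63\right) = 2 \left(-63\right) = -126$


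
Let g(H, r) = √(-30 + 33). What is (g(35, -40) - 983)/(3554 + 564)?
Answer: -983/4118 + √3/4118 ≈ -0.23829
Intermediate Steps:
g(H, r) = √3
(g(35, -40) - 983)/(3554 + 564) = (√3 - 983)/(3554 + 564) = (-983 + √3)/4118 = (-983 + √3)*(1/4118) = -983/4118 + √3/4118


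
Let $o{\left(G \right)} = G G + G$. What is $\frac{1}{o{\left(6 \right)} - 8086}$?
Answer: $- \frac{1}{8044} \approx -0.00012432$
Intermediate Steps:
$o{\left(G \right)} = G + G^{2}$ ($o{\left(G \right)} = G^{2} + G = G + G^{2}$)
$\frac{1}{o{\left(6 \right)} - 8086} = \frac{1}{6 \left(1 + 6\right) - 8086} = \frac{1}{6 \cdot 7 - 8086} = \frac{1}{42 - 8086} = \frac{1}{-8044} = - \frac{1}{8044}$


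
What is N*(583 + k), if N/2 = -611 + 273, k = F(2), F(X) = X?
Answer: -395460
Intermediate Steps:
k = 2
N = -676 (N = 2*(-611 + 273) = 2*(-338) = -676)
N*(583 + k) = -676*(583 + 2) = -676*585 = -395460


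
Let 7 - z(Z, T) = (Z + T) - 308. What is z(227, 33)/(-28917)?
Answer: -55/28917 ≈ -0.0019020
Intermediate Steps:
z(Z, T) = 315 - T - Z (z(Z, T) = 7 - ((Z + T) - 308) = 7 - ((T + Z) - 308) = 7 - (-308 + T + Z) = 7 + (308 - T - Z) = 315 - T - Z)
z(227, 33)/(-28917) = (315 - 1*33 - 1*227)/(-28917) = (315 - 33 - 227)*(-1/28917) = 55*(-1/28917) = -55/28917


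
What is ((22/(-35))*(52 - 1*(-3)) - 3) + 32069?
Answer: 224220/7 ≈ 32031.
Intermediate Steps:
((22/(-35))*(52 - 1*(-3)) - 3) + 32069 = ((22*(-1/35))*(52 + 3) - 3) + 32069 = (-22/35*55 - 3) + 32069 = (-242/7 - 3) + 32069 = -263/7 + 32069 = 224220/7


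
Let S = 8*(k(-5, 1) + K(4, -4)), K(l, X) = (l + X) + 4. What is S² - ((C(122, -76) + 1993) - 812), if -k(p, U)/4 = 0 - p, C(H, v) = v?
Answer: 15279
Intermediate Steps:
k(p, U) = 4*p (k(p, U) = -4*(0 - p) = -(-4)*p = 4*p)
K(l, X) = 4 + X + l (K(l, X) = (X + l) + 4 = 4 + X + l)
S = -128 (S = 8*(4*(-5) + (4 - 4 + 4)) = 8*(-20 + 4) = 8*(-16) = -128)
S² - ((C(122, -76) + 1993) - 812) = (-128)² - ((-76 + 1993) - 812) = 16384 - (1917 - 812) = 16384 - 1*1105 = 16384 - 1105 = 15279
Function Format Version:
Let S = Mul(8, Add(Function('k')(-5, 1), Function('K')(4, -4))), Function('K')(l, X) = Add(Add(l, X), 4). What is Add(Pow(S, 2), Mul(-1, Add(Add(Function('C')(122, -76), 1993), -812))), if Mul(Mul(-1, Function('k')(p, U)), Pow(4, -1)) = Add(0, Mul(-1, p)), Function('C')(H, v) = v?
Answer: 15279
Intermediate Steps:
Function('k')(p, U) = Mul(4, p) (Function('k')(p, U) = Mul(-4, Add(0, Mul(-1, p))) = Mul(-4, Mul(-1, p)) = Mul(4, p))
Function('K')(l, X) = Add(4, X, l) (Function('K')(l, X) = Add(Add(X, l), 4) = Add(4, X, l))
S = -128 (S = Mul(8, Add(Mul(4, -5), Add(4, -4, 4))) = Mul(8, Add(-20, 4)) = Mul(8, -16) = -128)
Add(Pow(S, 2), Mul(-1, Add(Add(Function('C')(122, -76), 1993), -812))) = Add(Pow(-128, 2), Mul(-1, Add(Add(-76, 1993), -812))) = Add(16384, Mul(-1, Add(1917, -812))) = Add(16384, Mul(-1, 1105)) = Add(16384, -1105) = 15279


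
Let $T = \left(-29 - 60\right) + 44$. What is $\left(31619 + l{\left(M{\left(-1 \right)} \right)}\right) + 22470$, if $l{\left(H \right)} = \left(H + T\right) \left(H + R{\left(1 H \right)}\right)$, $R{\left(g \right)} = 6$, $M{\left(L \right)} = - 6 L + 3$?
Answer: $53549$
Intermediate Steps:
$T = -45$ ($T = -89 + 44 = -45$)
$M{\left(L \right)} = 3 - 6 L$
$l{\left(H \right)} = \left(-45 + H\right) \left(6 + H\right)$ ($l{\left(H \right)} = \left(H - 45\right) \left(H + 6\right) = \left(-45 + H\right) \left(6 + H\right)$)
$\left(31619 + l{\left(M{\left(-1 \right)} \right)}\right) + 22470 = \left(31619 - \left(270 - \left(3 - -6\right)^{2} + 39 \left(3 - -6\right)\right)\right) + 22470 = \left(31619 - \left(270 - \left(3 + 6\right)^{2} + 39 \left(3 + 6\right)\right)\right) + 22470 = \left(31619 - \left(621 - 81\right)\right) + 22470 = \left(31619 - 540\right) + 22470 = 31079 + 22470 = 53549$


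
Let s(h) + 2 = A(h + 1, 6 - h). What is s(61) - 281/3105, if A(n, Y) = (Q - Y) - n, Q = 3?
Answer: -18911/3105 ≈ -6.0905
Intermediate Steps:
A(n, Y) = 3 - Y - n (A(n, Y) = (3 - Y) - n = 3 - Y - n)
s(h) = -6 (s(h) = -2 + (3 - (6 - h) - (h + 1)) = -2 + (3 + (-6 + h) - (1 + h)) = -2 + (3 + (-6 + h) + (-1 - h)) = -2 - 4 = -6)
s(61) - 281/3105 = -6 - 281/3105 = -18911/3105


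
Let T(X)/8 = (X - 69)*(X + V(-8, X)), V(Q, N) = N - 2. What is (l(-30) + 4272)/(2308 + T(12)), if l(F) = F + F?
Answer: -1053/1931 ≈ -0.54531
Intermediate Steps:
l(F) = 2*F
V(Q, N) = -2 + N
T(X) = 8*(-69 + X)*(-2 + 2*X) (T(X) = 8*((X - 69)*(X + (-2 + X))) = 8*((-69 + X)*(-2 + 2*X)) = 8*(-69 + X)*(-2 + 2*X))
(l(-30) + 4272)/(2308 + T(12)) = (2*(-30) + 4272)/(2308 + (1104 - 1120*12 + 16*12²)) = (-60 + 4272)/(2308 + (1104 - 13440 + 16*144)) = 4212/(2308 + (1104 - 13440 + 2304)) = 4212/(2308 - 10032) = 4212/(-7724) = 4212*(-1/7724) = -1053/1931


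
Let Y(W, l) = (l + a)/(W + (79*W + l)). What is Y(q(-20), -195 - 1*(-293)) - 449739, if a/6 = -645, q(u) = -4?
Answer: -49919143/111 ≈ -4.4972e+5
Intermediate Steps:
a = -3870 (a = 6*(-645) = -3870)
Y(W, l) = (-3870 + l)/(l + 80*W) (Y(W, l) = (l - 3870)/(W + (79*W + l)) = (-3870 + l)/(W + (l + 79*W)) = (-3870 + l)/(l + 80*W))
Y(q(-20), -195 - 1*(-293)) - 449739 = (-3870 + (-195 - 1*(-293)))/((-195 - 1*(-293)) + 80*(-4)) - 449739 = (-3870 + (-195 + 293))/((-195 + 293) - 320) - 449739 = (-3870 + 98)/(98 - 320) - 449739 = -3772/(-222) - 449739 = -1/222*(-3772) - 449739 = 1886/111 - 449739 = -49919143/111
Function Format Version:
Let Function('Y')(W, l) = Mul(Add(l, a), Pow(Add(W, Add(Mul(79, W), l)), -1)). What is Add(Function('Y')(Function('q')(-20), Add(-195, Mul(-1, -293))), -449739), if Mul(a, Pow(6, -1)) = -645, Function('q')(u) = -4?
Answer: Rational(-49919143, 111) ≈ -4.4972e+5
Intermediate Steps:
a = -3870 (a = Mul(6, -645) = -3870)
Function('Y')(W, l) = Mul(Pow(Add(l, Mul(80, W)), -1), Add(-3870, l)) (Function('Y')(W, l) = Mul(Add(l, -3870), Pow(Add(W, Add(Mul(79, W), l)), -1)) = Mul(Add(-3870, l), Pow(Add(W, Add(l, Mul(79, W))), -1)) = Mul(Add(-3870, l), Pow(Add(l, Mul(80, W)), -1)) = Mul(Pow(Add(l, Mul(80, W)), -1), Add(-3870, l)))
Add(Function('Y')(Function('q')(-20), Add(-195, Mul(-1, -293))), -449739) = Add(Mul(Pow(Add(Add(-195, Mul(-1, -293)), Mul(80, -4)), -1), Add(-3870, Add(-195, Mul(-1, -293)))), -449739) = Add(Mul(Pow(Add(Add(-195, 293), -320), -1), Add(-3870, Add(-195, 293))), -449739) = Add(Mul(Pow(Add(98, -320), -1), Add(-3870, 98)), -449739) = Add(Mul(Pow(-222, -1), -3772), -449739) = Add(Mul(Rational(-1, 222), -3772), -449739) = Add(Rational(1886, 111), -449739) = Rational(-49919143, 111)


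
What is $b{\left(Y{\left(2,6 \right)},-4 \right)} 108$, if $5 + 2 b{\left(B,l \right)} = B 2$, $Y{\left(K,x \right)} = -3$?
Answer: $-594$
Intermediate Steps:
$b{\left(B,l \right)} = - \frac{5}{2} + B$ ($b{\left(B,l \right)} = - \frac{5}{2} + \frac{B 2}{2} = - \frac{5}{2} + \frac{2 B}{2} = - \frac{5}{2} + B$)
$b{\left(Y{\left(2,6 \right)},-4 \right)} 108 = \left(- \frac{5}{2} - 3\right) 108 = \left(- \frac{11}{2}\right) 108 = -594$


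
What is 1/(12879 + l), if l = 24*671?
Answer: 1/28983 ≈ 3.4503e-5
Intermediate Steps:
l = 16104
1/(12879 + l) = 1/(12879 + 16104) = 1/28983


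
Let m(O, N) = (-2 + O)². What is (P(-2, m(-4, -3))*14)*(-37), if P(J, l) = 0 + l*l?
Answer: -671328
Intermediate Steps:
P(J, l) = l² (P(J, l) = 0 + l² = l²)
(P(-2, m(-4, -3))*14)*(-37) = (((-2 - 4)²)²*14)*(-37) = (((-6)²)²*14)*(-37) = (36²*14)*(-37) = (1296*14)*(-37) = 18144*(-37) = -671328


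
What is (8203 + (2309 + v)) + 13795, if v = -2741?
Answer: 21566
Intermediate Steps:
(8203 + (2309 + v)) + 13795 = (8203 + (2309 - 2741)) + 13795 = (8203 - 432) + 13795 = 7771 + 13795 = 21566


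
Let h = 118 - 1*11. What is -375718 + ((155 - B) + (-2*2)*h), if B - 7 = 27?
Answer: -376025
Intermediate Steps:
h = 107 (h = 118 - 11 = 107)
B = 34 (B = 7 + 27 = 34)
-375718 + ((155 - B) + (-2*2)*h) = -375718 + ((155 - 1*34) - 2*2*107) = -375718 + ((155 - 34) - 4*107) = -375718 + (121 - 428) = -375718 - 307 = -376025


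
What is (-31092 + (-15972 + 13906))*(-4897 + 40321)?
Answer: -1174588992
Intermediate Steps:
(-31092 + (-15972 + 13906))*(-4897 + 40321) = (-31092 - 2066)*35424 = -33158*35424 = -1174588992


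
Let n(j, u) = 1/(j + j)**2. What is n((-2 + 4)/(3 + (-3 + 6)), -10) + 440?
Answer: 1769/4 ≈ 442.25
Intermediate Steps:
n(j, u) = 1/(4*j**2) (n(j, u) = 1/(2*j)**2 = 1/(4*j**2))
n((-2 + 4)/(3 + (-3 + 6)), -10) + 440 = 1/(4*((-2 + 4)/(3 + (-3 + 6)))**2) + 440 = 1/(4*(2/(3 + 3))**2) + 440 = 1/(4*(2/6)**2) + 440 = 1/(4*(2*(1/6))**2) + 440 = 1/(4*3**(-2)) + 440 = (1/4)*9 + 440 = 9/4 + 440 = 1769/4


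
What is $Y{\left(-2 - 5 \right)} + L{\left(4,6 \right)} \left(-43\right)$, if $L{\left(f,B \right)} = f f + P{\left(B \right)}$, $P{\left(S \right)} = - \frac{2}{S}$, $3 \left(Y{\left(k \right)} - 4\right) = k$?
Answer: $-672$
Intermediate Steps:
$Y{\left(k \right)} = 4 + \frac{k}{3}$
$L{\left(f,B \right)} = f^{2} - \frac{2}{B}$ ($L{\left(f,B \right)} = f f - \frac{2}{B} = f^{2} - \frac{2}{B}$)
$Y{\left(-2 - 5 \right)} + L{\left(4,6 \right)} \left(-43\right) = \left(4 + \frac{-2 - 5}{3}\right) + \left(4^{2} - \frac{2}{6}\right) \left(-43\right) = \left(4 + \frac{-2 - 5}{3}\right) + \left(16 - \frac{1}{3}\right) \left(-43\right) = \left(4 + \frac{1}{3} \left(-7\right)\right) + \left(16 - \frac{1}{3}\right) \left(-43\right) = \left(4 - \frac{7}{3}\right) + \frac{47}{3} \left(-43\right) = \frac{5}{3} - \frac{2021}{3} = -672$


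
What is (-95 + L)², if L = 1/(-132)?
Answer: 157276681/17424 ≈ 9026.4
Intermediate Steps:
L = -1/132 ≈ -0.0075758
(-95 + L)² = (-95 - 1/132)² = (-12541/132)² = 157276681/17424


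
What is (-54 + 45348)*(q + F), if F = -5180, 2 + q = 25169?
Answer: 905291178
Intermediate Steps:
q = 25167 (q = -2 + 25169 = 25167)
(-54 + 45348)*(q + F) = (-54 + 45348)*(25167 - 5180) = 45294*19987 = 905291178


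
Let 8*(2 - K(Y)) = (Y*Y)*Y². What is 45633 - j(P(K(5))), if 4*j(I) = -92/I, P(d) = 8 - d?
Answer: 30711193/673 ≈ 45633.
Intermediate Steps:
K(Y) = 2 - Y⁴/8 (K(Y) = 2 - Y*Y*Y²/8 = 2 - Y²*Y²/8 = 2 - Y⁴/8)
j(I) = -23/I (j(I) = (-92/I)/4 = -23/I)
45633 - j(P(K(5))) = 45633 - (-23)/(8 - (2 - ⅛*5⁴)) = 45633 - (-23)/(8 - (2 - ⅛*625)) = 45633 - (-23)/(8 - (2 - 625/8)) = 45633 - (-23)/(8 - 1*(-609/8)) = 45633 - (-23)/(8 + 609/8) = 45633 - (-23)/673/8 = 45633 - (-23)*8/673 = 45633 - 1*(-184/673) = 45633 + 184/673 = 30711193/673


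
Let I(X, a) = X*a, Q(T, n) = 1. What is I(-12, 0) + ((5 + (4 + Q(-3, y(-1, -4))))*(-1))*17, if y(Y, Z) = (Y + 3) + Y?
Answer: -170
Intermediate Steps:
y(Y, Z) = 3 + 2*Y (y(Y, Z) = (3 + Y) + Y = 3 + 2*Y)
I(-12, 0) + ((5 + (4 + Q(-3, y(-1, -4))))*(-1))*17 = -12*0 + ((5 + (4 + 1))*(-1))*17 = 0 + ((5 + 5)*(-1))*17 = 0 + (10*(-1))*17 = 0 - 10*17 = 0 - 170 = -170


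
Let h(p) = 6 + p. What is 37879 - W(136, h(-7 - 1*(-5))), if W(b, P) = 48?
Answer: 37831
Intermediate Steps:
37879 - W(136, h(-7 - 1*(-5))) = 37879 - 1*48 = 37879 - 48 = 37831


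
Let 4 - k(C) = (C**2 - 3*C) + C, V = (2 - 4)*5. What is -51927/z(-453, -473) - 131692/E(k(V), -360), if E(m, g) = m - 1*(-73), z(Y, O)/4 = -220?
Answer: 118121821/37840 ≈ 3121.6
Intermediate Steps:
z(Y, O) = -880 (z(Y, O) = 4*(-220) = -880)
V = -10 (V = -2*5 = -10)
k(C) = 4 - C**2 + 2*C (k(C) = 4 - ((C**2 - 3*C) + C) = 4 - (C**2 - 2*C) = 4 + (-C**2 + 2*C) = 4 - C**2 + 2*C)
E(m, g) = 73 + m (E(m, g) = m + 73 = 73 + m)
-51927/z(-453, -473) - 131692/E(k(V), -360) = -51927/(-880) - 131692/(73 + (4 - 1*(-10)**2 + 2*(-10))) = -51927*(-1/880) - 131692/(73 + (4 - 1*100 - 20)) = 51927/880 - 131692/(73 + (4 - 100 - 20)) = 51927/880 - 131692/(73 - 116) = 51927/880 - 131692/(-43) = 51927/880 - 131692*(-1/43) = 51927/880 + 131692/43 = 118121821/37840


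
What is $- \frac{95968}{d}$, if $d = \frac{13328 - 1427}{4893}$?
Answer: $- \frac{156523808}{3967} \approx -39456.0$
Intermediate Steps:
$d = \frac{3967}{1631}$ ($d = \left(13328 - 1427\right) \frac{1}{4893} = 11901 \cdot \frac{1}{4893} = \frac{3967}{1631} \approx 2.4323$)
$- \frac{95968}{d} = - \frac{95968}{\frac{3967}{1631}} = \left(-95968\right) \frac{1631}{3967} = - \frac{156523808}{3967}$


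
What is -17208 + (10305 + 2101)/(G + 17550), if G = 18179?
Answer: -614812226/35729 ≈ -17208.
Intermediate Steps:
-17208 + (10305 + 2101)/(G + 17550) = -17208 + (10305 + 2101)/(18179 + 17550) = -17208 + 12406/35729 = -614812226/35729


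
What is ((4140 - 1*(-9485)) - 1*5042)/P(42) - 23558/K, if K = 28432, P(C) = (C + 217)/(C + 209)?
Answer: 30622947167/3681944 ≈ 8317.1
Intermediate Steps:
P(C) = (217 + C)/(209 + C)
((4140 - 1*(-9485)) - 1*5042)/P(42) - 23558/K = ((4140 - 1*(-9485)) - 1*5042)/(((217 + 42)/(209 + 42))) - 23558/28432 = ((4140 + 9485) - 5042)/((259/251)) - 23558*1/28432 = (13625 - 5042)/(((1/251)*259)) - 11779/14216 = 8583/(259/251) - 11779/14216 = 8583*(251/259) - 11779/14216 = 2154333/259 - 11779/14216 = 30622947167/3681944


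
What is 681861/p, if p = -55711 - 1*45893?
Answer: -227287/33868 ≈ -6.7110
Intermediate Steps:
p = -101604 (p = -55711 - 45893 = -101604)
681861/p = 681861/(-101604) = 681861*(-1/101604) = -227287/33868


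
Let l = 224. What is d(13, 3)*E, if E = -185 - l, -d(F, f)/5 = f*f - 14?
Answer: -10225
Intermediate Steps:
d(F, f) = 70 - 5*f² (d(F, f) = -5*(f*f - 14) = -5*(f² - 14) = -5*(-14 + f²) = 70 - 5*f²)
E = -409 (E = -185 - 1*224 = -185 - 224 = -409)
d(13, 3)*E = (70 - 5*3²)*(-409) = (70 - 5*9)*(-409) = (70 - 45)*(-409) = 25*(-409) = -10225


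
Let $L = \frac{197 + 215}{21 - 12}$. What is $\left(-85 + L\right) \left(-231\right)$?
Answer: $\frac{27181}{3} \approx 9060.3$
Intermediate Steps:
$L = \frac{412}{9} \approx 45.778$
$\left(-85 + L\right) \left(-231\right) = \left(-85 + \frac{412}{9}\right) \left(-231\right) = \left(- \frac{353}{9}\right) \left(-231\right) = \frac{27181}{3}$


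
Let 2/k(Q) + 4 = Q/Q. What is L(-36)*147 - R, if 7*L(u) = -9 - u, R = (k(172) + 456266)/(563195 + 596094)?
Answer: 1970581793/3477867 ≈ 566.61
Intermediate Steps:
k(Q) = -⅔ (k(Q) = 2/(-4 + Q/Q) = 2/(-4 + 1) = 2/(-3) = 2*(-⅓) = -⅔)
R = 1368796/3477867 (R = (-⅔ + 456266)/(563195 + 596094) = (1368796/3)/1159289 = (1368796/3)*(1/1159289) = 1368796/3477867 ≈ 0.39357)
L(u) = -9/7 - u/7 (L(u) = (-9 - u)/7 = -9/7 - u/7)
L(-36)*147 - R = (-9/7 - ⅐*(-36))*147 - 1*1368796/3477867 = (-9/7 + 36/7)*147 - 1368796/3477867 = (27/7)*147 - 1368796/3477867 = 567 - 1368796/3477867 = 1970581793/3477867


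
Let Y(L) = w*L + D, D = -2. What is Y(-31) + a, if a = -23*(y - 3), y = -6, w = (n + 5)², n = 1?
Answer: -911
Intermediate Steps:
w = 36 (w = (1 + 5)² = 6² = 36)
Y(L) = -2 + 36*L (Y(L) = 36*L - 2 = -2 + 36*L)
a = 207 (a = -23*(-6 - 3) = -23*(-9) = 207)
Y(-31) + a = (-2 + 36*(-31)) + 207 = (-2 - 1116) + 207 = -1118 + 207 = -911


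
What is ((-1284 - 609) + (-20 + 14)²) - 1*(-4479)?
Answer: 2622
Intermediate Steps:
((-1284 - 609) + (-20 + 14)²) - 1*(-4479) = (-1893 + (-6)²) + 4479 = (-1893 + 36) + 4479 = -1857 + 4479 = 2622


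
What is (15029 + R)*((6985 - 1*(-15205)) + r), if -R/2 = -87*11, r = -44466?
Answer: -377422268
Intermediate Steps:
R = 1914 (R = -(-174)*11 = -2*(-957) = 1914)
(15029 + R)*((6985 - 1*(-15205)) + r) = (15029 + 1914)*((6985 - 1*(-15205)) - 44466) = 16943*((6985 + 15205) - 44466) = 16943*(22190 - 44466) = 16943*(-22276) = -377422268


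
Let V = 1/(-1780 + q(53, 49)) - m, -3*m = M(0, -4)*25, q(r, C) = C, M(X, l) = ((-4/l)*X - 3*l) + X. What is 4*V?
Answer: 692396/1731 ≈ 400.00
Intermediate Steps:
M(X, l) = X - 3*l - 4*X/l (M(X, l) = (-4*X/l - 3*l) + X = (-3*l - 4*X/l) + X = X - 3*l - 4*X/l)
m = -100 (m = -(0 - 3*(-4) - 4*0/(-4))*25/3 = -(0 + 12 - 4*0*(-1/4))*25/3 = -(0 + 12 + 0)*25/3 = -4*25 = -1/3*300 = -100)
V = 173099/1731 (V = 1/(-1780 + 49) - 1*(-100) = 1/(-1731) + 100 = -1/1731 + 100 = 173099/1731 ≈ 99.999)
4*V = 4*(173099/1731) = 692396/1731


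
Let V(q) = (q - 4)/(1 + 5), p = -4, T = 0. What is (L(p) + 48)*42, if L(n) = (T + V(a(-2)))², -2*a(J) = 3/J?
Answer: 194719/96 ≈ 2028.3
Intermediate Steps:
a(J) = -3/(2*J)
V(q) = -⅔ + q/6 (V(q) = (-4 + q)/6 = (-4 + q)*(⅙) = -⅔ + q/6)
L(n) = 169/576 (L(n) = (0 + (-⅔ + (-3/2/(-2))/6))² = (0 + (-⅔ + (-3/2*(-½))/6))² = (0 + (-⅔ + (⅙)*(¾)))² = (0 + (-⅔ + ⅛))² = (0 - 13/24)² = (-13/24)² = 169/576)
(L(p) + 48)*42 = (169/576 + 48)*42 = (27817/576)*42 = 194719/96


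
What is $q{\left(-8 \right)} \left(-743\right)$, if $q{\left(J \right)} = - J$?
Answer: $-5944$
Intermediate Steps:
$q{\left(-8 \right)} \left(-743\right) = \left(-1\right) \left(-8\right) \left(-743\right) = 8 \left(-743\right) = -5944$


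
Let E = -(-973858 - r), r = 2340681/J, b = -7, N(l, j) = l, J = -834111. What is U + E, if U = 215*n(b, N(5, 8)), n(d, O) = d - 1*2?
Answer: 270229774924/278037 ≈ 9.7192e+5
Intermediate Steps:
r = -780227/278037 (r = 2340681/(-834111) = 2340681*(-1/834111) = -780227/278037 ≈ -2.8062)
n(d, O) = -2 + d (n(d, O) = d - 2 = -2 + d)
E = 270767776519/278037 (E = -(-973858 - 1*(-780227/278037)) = -(-973858 + 780227/278037) = -1*(-270767776519/278037) = 270767776519/278037 ≈ 9.7386e+5)
U = -1935 (U = 215*(-2 - 7) = 215*(-9) = -1935)
U + E = -1935 + 270767776519/278037 = 270229774924/278037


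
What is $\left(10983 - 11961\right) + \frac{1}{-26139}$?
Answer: $- \frac{25563943}{26139} \approx -978.0$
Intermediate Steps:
$\left(10983 - 11961\right) + \frac{1}{-26139} = -978 - \frac{1}{26139} = - \frac{25563943}{26139}$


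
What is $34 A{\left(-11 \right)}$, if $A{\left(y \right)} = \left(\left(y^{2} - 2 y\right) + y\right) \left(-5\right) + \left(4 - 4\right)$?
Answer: $-22440$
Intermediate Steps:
$A{\left(y \right)} = - 5 y^{2} + 5 y$ ($A{\left(y \right)} = \left(y^{2} - y\right) \left(-5\right) + \left(4 - 4\right) = \left(- 5 y^{2} + 5 y\right) + 0 = - 5 y^{2} + 5 y$)
$34 A{\left(-11 \right)} = 34 \cdot 5 \left(-11\right) \left(1 - -11\right) = 34 \cdot 5 \left(-11\right) \left(1 + 11\right) = 34 \cdot 5 \left(-11\right) 12 = 34 \left(-660\right) = -22440$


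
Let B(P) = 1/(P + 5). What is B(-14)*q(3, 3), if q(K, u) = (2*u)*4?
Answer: -8/3 ≈ -2.6667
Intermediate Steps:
B(P) = 1/(5 + P)
q(K, u) = 8*u
B(-14)*q(3, 3) = (8*3)/(5 - 14) = 24/(-9) = -⅑*24 = -8/3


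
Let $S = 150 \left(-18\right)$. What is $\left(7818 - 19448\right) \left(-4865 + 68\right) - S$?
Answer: $55791810$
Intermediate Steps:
$S = -2700$
$\left(7818 - 19448\right) \left(-4865 + 68\right) - S = \left(7818 - 19448\right) \left(-4865 + 68\right) - -2700 = \left(-11630\right) \left(-4797\right) + 2700 = 55789110 + 2700 = 55791810$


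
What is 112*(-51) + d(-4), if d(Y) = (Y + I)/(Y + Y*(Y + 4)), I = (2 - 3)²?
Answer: -22845/4 ≈ -5711.3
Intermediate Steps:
I = 1 (I = (-1)² = 1)
d(Y) = (1 + Y)/(Y + Y*(4 + Y)) (d(Y) = (Y + 1)/(Y + Y*(Y + 4)) = (1 + Y)/(Y + Y*(4 + Y)))
112*(-51) + d(-4) = 112*(-51) + (1 - 4)/((-4)*(5 - 4)) = -5712 - ¼*(-3)/1 = -5712 - ¼*1*(-3) = -5712 + ¾ = -22845/4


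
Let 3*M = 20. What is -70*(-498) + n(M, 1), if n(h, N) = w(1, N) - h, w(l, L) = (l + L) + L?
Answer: 104569/3 ≈ 34856.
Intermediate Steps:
M = 20/3 (M = (1/3)*20 = 20/3 ≈ 6.6667)
w(l, L) = l + 2*L (w(l, L) = (L + l) + L = l + 2*L)
n(h, N) = 1 - h + 2*N (n(h, N) = (1 + 2*N) - h = 1 - h + 2*N)
-70*(-498) + n(M, 1) = -70*(-498) + (1 - 1*20/3 + 2*1) = 34860 + (1 - 20/3 + 2) = 34860 - 11/3 = 104569/3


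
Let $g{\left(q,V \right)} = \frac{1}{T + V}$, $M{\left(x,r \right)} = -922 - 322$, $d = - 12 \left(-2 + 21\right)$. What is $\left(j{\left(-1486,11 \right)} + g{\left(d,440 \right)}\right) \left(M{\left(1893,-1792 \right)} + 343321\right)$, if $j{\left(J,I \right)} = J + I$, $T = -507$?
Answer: $- \frac{33806101602}{67} \approx -5.0457 \cdot 10^{8}$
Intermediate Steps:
$d = -228$ ($d = \left(-12\right) 19 = -228$)
$j{\left(J,I \right)} = I + J$
$M{\left(x,r \right)} = -1244$
$g{\left(q,V \right)} = \frac{1}{-507 + V}$
$\left(j{\left(-1486,11 \right)} + g{\left(d,440 \right)}\right) \left(M{\left(1893,-1792 \right)} + 343321\right) = \left(\left(11 - 1486\right) + \frac{1}{-507 + 440}\right) \left(-1244 + 343321\right) = \left(-1475 + \frac{1}{-67}\right) 342077 = \left(-1475 - \frac{1}{67}\right) 342077 = \left(- \frac{98826}{67}\right) 342077 = - \frac{33806101602}{67}$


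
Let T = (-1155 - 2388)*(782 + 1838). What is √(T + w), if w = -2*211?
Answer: I*√9283082 ≈ 3046.8*I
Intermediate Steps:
T = -9282660 (T = -3543*2620 = -9282660)
w = -422
√(T + w) = √(-9282660 - 422) = √(-9283082) = I*√9283082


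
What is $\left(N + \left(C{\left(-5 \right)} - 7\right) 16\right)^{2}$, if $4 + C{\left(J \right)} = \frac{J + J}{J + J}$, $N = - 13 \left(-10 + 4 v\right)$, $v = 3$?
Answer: $34596$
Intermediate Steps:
$N = -26$ ($N = - 13 \left(-10 + 4 \cdot 3\right) = - 13 \left(-10 + 12\right) = \left(-13\right) 2 = -26$)
$C{\left(J \right)} = -3$ ($C{\left(J \right)} = -4 + \frac{J + J}{J + J} = -4 + \frac{2 J}{2 J} = -4 + 2 J \frac{1}{2 J} = -4 + 1 = -3$)
$\left(N + \left(C{\left(-5 \right)} - 7\right) 16\right)^{2} = \left(-26 + \left(-3 - 7\right) 16\right)^{2} = \left(-26 - 160\right)^{2} = \left(-186\right)^{2} = 34596$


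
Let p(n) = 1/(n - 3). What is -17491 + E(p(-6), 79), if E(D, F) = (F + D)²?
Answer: -912671/81 ≈ -11268.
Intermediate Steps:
p(n) = 1/(-3 + n)
E(D, F) = (D + F)²
-17491 + E(p(-6), 79) = -17491 + (1/(-3 - 6) + 79)² = -17491 + (1/(-9) + 79)² = -17491 + (-⅑ + 79)² = -17491 + (710/9)² = -17491 + 504100/81 = -912671/81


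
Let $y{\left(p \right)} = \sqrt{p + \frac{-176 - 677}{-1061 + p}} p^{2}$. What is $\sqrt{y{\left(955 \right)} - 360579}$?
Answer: $\frac{\sqrt{-4051465644 + 96674650 \sqrt{10820798}}}{106} \approx 5286.0$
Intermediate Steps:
$y{\left(p \right)} = p^{2} \sqrt{p - \frac{853}{-1061 + p}}$ ($y{\left(p \right)} = \sqrt{p - \frac{853}{-1061 + p}} p^{2} = p^{2} \sqrt{p - \frac{853}{-1061 + p}}$)
$\sqrt{y{\left(955 \right)} - 360579} = \sqrt{955^{2} \sqrt{\frac{-853 + 955 \left(-1061 + 955\right)}{-1061 + 955}} - 360579} = \sqrt{912025 \sqrt{\frac{-853 + 955 \left(-106\right)}{-106}} - 360579} = \sqrt{912025 \sqrt{- \frac{-853 - 101230}{106}} - 360579} = \sqrt{912025 \sqrt{\left(- \frac{1}{106}\right) \left(-102083\right)} - 360579} = \sqrt{912025 \sqrt{\frac{102083}{106}} - 360579} = \sqrt{912025 \frac{\sqrt{10820798}}{106} - 360579} = \sqrt{\frac{912025 \sqrt{10820798}}{106} - 360579} = \sqrt{-360579 + \frac{912025 \sqrt{10820798}}{106}}$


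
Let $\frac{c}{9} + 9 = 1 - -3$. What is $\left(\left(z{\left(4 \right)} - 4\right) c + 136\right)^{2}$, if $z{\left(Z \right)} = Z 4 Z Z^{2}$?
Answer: $2094343696$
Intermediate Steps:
$c = -45$ ($c = -81 + 9 \left(1 - -3\right) = -81 + 9 \left(1 + 3\right) = -81 + 9 \cdot 4 = -81 + 36 = -45$)
$z{\left(Z \right)} = 4 Z^{4}$ ($z{\left(Z \right)} = 4 Z Z Z^{2} = 4 Z^{2} Z^{2} = 4 Z^{4}$)
$\left(\left(z{\left(4 \right)} - 4\right) c + 136\right)^{2} = \left(\left(4 \cdot 4^{4} - 4\right) \left(-45\right) + 136\right)^{2} = \left(\left(4 \cdot 256 - 4\right) \left(-45\right) + 136\right)^{2} = \left(\left(1024 - 4\right) \left(-45\right) + 136\right)^{2} = \left(1020 \left(-45\right) + 136\right)^{2} = \left(-45900 + 136\right)^{2} = \left(-45764\right)^{2} = 2094343696$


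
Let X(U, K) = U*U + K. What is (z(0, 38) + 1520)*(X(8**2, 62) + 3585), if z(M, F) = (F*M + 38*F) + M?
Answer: 22950252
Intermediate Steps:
z(M, F) = M + 38*F + F*M (z(M, F) = (38*F + F*M) + M = M + 38*F + F*M)
X(U, K) = K + U**2 (X(U, K) = U**2 + K = K + U**2)
(z(0, 38) + 1520)*(X(8**2, 62) + 3585) = ((0 + 38*38 + 38*0) + 1520)*((62 + (8**2)**2) + 3585) = ((0 + 1444 + 0) + 1520)*((62 + 64**2) + 3585) = (1444 + 1520)*((62 + 4096) + 3585) = 2964*(4158 + 3585) = 2964*7743 = 22950252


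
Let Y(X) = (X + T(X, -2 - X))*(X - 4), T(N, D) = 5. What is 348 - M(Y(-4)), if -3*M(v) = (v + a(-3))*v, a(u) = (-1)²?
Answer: 1100/3 ≈ 366.67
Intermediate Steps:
Y(X) = (-4 + X)*(5 + X) (Y(X) = (X + 5)*(X - 4) = (5 + X)*(-4 + X) = (-4 + X)*(5 + X))
a(u) = 1
M(v) = -v*(1 + v)/3 (M(v) = -(v + 1)*v/3 = -(1 + v)*v/3 = -v*(1 + v)/3)
348 - M(Y(-4)) = 348 - (-1)*(-20 - 4 + (-4)²)*(1 + (-20 - 4 + (-4)²))/3 = 348 - (-1)*(-20 - 4 + 16)*(1 + (-20 - 4 + 16))/3 = 348 - (-1)*(-8)*(1 - 8)/3 = 348 - (-1)*(-8)*(-7)/3 = 348 - 1*(-56/3) = 348 + 56/3 = 1100/3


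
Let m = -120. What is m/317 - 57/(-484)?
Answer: -40011/153428 ≈ -0.26078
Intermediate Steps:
m/317 - 57/(-484) = -120/317 - 57/(-484) = -120*1/317 - 57*(-1/484) = -120/317 + 57/484 = -40011/153428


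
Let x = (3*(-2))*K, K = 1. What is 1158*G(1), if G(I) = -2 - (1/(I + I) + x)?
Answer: 4053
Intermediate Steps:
x = -6 (x = (3*(-2))*1 = -6*1 = -6)
G(I) = 4 - 1/(2*I) (G(I) = -2 - (1/(I + I) - 6) = -2 - (1/(2*I) - 6) = -2 - (-6 + 1/(2*I)) = -2 + (6 - 1/(2*I)) = 4 - 1/(2*I))
1158*G(1) = 1158*(4 - ½/1) = 1158*(4 - ½*1) = 1158*(4 - ½) = 1158*(7/2) = 4053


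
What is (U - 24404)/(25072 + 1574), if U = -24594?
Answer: -24499/13323 ≈ -1.8389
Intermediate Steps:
(U - 24404)/(25072 + 1574) = (-24594 - 24404)/(25072 + 1574) = -48998/26646 = -48998*1/26646 = -24499/13323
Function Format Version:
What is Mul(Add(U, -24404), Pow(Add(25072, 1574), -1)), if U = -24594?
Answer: Rational(-24499, 13323) ≈ -1.8389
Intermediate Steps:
Mul(Add(U, -24404), Pow(Add(25072, 1574), -1)) = Mul(Add(-24594, -24404), Pow(Add(25072, 1574), -1)) = Mul(-48998, Pow(26646, -1)) = Mul(-48998, Rational(1, 26646)) = Rational(-24499, 13323)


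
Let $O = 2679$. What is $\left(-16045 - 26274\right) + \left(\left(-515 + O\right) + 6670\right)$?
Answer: $-33485$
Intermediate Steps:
$\left(-16045 - 26274\right) + \left(\left(-515 + O\right) + 6670\right) = \left(-16045 - 26274\right) + \left(\left(-515 + 2679\right) + 6670\right) = -42319 + \left(2164 + 6670\right) = -42319 + 8834 = -33485$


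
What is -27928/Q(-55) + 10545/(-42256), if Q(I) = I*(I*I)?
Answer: -30226253/370018000 ≈ -0.081689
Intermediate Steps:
Q(I) = I³ (Q(I) = I*I² = I³)
-27928/Q(-55) + 10545/(-42256) = -27928/((-55)³) + 10545/(-42256) = -27928/(-166375) + 10545*(-1/42256) = -27928*(-1/166375) - 555/2224 = 27928/166375 - 555/2224 = -30226253/370018000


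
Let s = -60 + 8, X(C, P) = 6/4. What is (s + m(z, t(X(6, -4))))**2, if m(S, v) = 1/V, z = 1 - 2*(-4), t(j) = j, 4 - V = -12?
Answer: 690561/256 ≈ 2697.5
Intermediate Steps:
X(C, P) = 3/2 (X(C, P) = 6*(1/4) = 3/2)
V = 16 (V = 4 - 1*(-12) = 4 + 12 = 16)
s = -52
z = 9 (z = 1 + 8 = 9)
m(S, v) = 1/16
(s + m(z, t(X(6, -4))))**2 = (-52 + 1/16)**2 = (-831/16)**2 = 690561/256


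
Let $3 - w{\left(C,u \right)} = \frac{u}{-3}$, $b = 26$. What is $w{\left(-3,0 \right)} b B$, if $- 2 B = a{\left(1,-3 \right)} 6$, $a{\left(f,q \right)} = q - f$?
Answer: $936$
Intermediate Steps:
$w{\left(C,u \right)} = 3 + \frac{u}{3}$ ($w{\left(C,u \right)} = 3 - \frac{u}{-3} = 3 - u \left(- \frac{1}{3}\right) = 3 - - \frac{u}{3} = 3 + \frac{u}{3}$)
$B = 12$ ($B = - \frac{\left(-3 - 1\right) 6}{2} = - \frac{\left(-4\right) 6}{2} = \left(- \frac{1}{2}\right) \left(-24\right) = 12$)
$w{\left(-3,0 \right)} b B = \left(3 + \frac{1}{3} \cdot 0\right) 26 \cdot 12 = \left(3 + 0\right) 26 \cdot 12 = 3 \cdot 26 \cdot 12 = 78 \cdot 12 = 936$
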